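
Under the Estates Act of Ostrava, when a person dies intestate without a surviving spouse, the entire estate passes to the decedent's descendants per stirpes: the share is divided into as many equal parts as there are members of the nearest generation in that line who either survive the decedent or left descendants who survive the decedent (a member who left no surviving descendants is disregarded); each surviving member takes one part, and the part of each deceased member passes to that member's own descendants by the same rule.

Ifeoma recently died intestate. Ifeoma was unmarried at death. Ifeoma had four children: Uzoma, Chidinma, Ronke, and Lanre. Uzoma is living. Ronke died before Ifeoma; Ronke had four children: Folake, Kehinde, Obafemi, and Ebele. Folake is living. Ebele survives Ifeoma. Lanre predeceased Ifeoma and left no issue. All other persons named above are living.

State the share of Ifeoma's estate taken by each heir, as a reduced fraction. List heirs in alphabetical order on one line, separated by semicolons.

There is no surviving spouse, so the entire estate passes to Ifeoma's descendants per stirpes.
Lanre left no surviving issue, so that branch lapses and is disregarded.
The estate is divided into 3 equal shares of 1/3 among Uzoma, Chidinma, Ronke.
Uzoma is living and takes 1/3.
Chidinma is living and takes 1/3.
Ronke predeceased; the 1/3 allotted to Ronke's branch passes to Ronke's issue by representation.
The 1/3 is divided into 4 equal shares of 1/12 among Folake, Kehinde, Obafemi, Ebele.
Folake is living and takes 1/12.
Kehinde is living and takes 1/12.
Obafemi is living and takes 1/12.
Ebele is living and takes 1/12.

Chidinma 1/3; Ebele 1/12; Folake 1/12; Kehinde 1/12; Obafemi 1/12; Uzoma 1/3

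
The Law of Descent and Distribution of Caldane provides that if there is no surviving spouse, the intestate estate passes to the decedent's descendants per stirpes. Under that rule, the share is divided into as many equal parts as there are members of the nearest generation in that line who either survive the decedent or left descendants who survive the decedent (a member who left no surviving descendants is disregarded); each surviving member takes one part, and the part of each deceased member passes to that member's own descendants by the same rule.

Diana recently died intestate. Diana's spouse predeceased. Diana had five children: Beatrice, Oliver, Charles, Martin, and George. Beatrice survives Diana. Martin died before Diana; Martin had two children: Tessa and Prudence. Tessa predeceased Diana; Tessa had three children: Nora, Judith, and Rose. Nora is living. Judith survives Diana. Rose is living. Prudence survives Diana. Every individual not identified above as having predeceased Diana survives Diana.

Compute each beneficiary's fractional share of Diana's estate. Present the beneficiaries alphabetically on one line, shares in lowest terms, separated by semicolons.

There is no surviving spouse, so the entire estate passes to Diana's descendants per stirpes.
The estate is divided into 5 equal shares of 1/5 among Beatrice, Oliver, Charles, Martin, George.
Beatrice is living and takes 1/5.
Oliver is living and takes 1/5.
Charles is living and takes 1/5.
Martin predeceased; the 1/5 allotted to Martin's branch passes to Martin's issue by representation.
The 1/5 is divided into 2 equal shares of 1/10 among Tessa, Prudence.
Tessa predeceased; the 1/10 allotted to Tessa's branch passes to Tessa's issue by representation.
The 1/10 is divided into 3 equal shares of 1/30 among Nora, Judith, Rose.
Nora is living and takes 1/30.
Judith is living and takes 1/30.
Rose is living and takes 1/30.
Prudence is living and takes 1/10.
George is living and takes 1/5.

Beatrice 1/5; Charles 1/5; George 1/5; Judith 1/30; Nora 1/30; Oliver 1/5; Prudence 1/10; Rose 1/30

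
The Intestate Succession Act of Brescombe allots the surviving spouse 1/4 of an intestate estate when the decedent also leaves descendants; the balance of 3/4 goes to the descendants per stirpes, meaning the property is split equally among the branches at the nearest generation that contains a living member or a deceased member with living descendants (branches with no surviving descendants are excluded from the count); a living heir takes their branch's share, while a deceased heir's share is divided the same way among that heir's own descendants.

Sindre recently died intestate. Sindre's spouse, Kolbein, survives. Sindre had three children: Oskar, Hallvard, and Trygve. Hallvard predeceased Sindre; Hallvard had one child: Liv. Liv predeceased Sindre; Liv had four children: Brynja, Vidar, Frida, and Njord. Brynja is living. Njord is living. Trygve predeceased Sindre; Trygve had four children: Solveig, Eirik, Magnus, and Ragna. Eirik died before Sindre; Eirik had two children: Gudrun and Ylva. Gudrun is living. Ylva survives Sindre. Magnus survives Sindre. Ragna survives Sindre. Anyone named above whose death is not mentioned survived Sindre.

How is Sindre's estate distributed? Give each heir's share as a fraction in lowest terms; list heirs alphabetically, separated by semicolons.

Brynja 1/16; Frida 1/16; Gudrun 1/32; Kolbein 1/4; Magnus 1/16; Njord 1/16; Oskar 1/4; Ragna 1/16; Solveig 1/16; Vidar 1/16; Ylva 1/32

Kolbein, as surviving spouse, takes 1/4.
The remaining 3/4 passes to Sindre's descendants per stirpes.
The 3/4 is divided into 3 equal shares of 1/4 among Oskar, Hallvard, Trygve.
Oskar is living and takes 1/4.
Hallvard predeceased; the 1/4 allotted to Hallvard's branch passes to Hallvard's issue by representation.
Liv's line is the sole branch at this level, so the full 1/4 passes to Liv's issue by representation.
The 1/4 is divided into 4 equal shares of 1/16 among Brynja, Vidar, Frida, Njord.
Brynja is living and takes 1/16.
Vidar is living and takes 1/16.
Frida is living and takes 1/16.
Njord is living and takes 1/16.
Trygve predeceased; the 1/4 allotted to Trygve's branch passes to Trygve's issue by representation.
The 1/4 is divided into 4 equal shares of 1/16 among Solveig, Eirik, Magnus, Ragna.
Solveig is living and takes 1/16.
Eirik predeceased; the 1/16 allotted to Eirik's branch passes to Eirik's issue by representation.
The 1/16 is divided into 2 equal shares of 1/32 among Gudrun, Ylva.
Gudrun is living and takes 1/32.
Ylva is living and takes 1/32.
Magnus is living and takes 1/16.
Ragna is living and takes 1/16.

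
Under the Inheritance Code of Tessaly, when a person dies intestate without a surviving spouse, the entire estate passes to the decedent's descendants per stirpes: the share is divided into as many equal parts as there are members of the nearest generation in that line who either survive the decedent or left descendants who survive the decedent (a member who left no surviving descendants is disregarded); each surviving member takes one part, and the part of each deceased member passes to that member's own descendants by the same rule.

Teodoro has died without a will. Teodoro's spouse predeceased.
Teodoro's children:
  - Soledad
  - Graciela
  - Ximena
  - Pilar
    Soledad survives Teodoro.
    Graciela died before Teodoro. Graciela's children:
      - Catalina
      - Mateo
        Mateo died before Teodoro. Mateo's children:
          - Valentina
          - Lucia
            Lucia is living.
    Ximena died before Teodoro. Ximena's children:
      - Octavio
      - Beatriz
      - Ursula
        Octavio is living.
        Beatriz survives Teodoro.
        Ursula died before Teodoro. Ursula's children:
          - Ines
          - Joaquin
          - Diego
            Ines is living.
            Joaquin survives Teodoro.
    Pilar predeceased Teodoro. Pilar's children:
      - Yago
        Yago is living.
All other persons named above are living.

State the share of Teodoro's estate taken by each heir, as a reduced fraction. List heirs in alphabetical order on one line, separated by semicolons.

There is no surviving spouse, so the entire estate passes to Teodoro's descendants per stirpes.
The estate is divided into 4 equal shares of 1/4 among Soledad, Graciela, Ximena, Pilar.
Soledad is living and takes 1/4.
Graciela predeceased; the 1/4 allotted to Graciela's branch passes to Graciela's issue by representation.
The 1/4 is divided into 2 equal shares of 1/8 among Catalina, Mateo.
Catalina is living and takes 1/8.
Mateo predeceased; the 1/8 allotted to Mateo's branch passes to Mateo's issue by representation.
The 1/8 is divided into 2 equal shares of 1/16 among Valentina, Lucia.
Valentina is living and takes 1/16.
Lucia is living and takes 1/16.
Ximena predeceased; the 1/4 allotted to Ximena's branch passes to Ximena's issue by representation.
The 1/4 is divided into 3 equal shares of 1/12 among Octavio, Beatriz, Ursula.
Octavio is living and takes 1/12.
Beatriz is living and takes 1/12.
Ursula predeceased; the 1/12 allotted to Ursula's branch passes to Ursula's issue by representation.
The 1/12 is divided into 3 equal shares of 1/36 among Ines, Joaquin, Diego.
Ines is living and takes 1/36.
Joaquin is living and takes 1/36.
Diego is living and takes 1/36.
Pilar predeceased; the 1/4 allotted to Pilar's branch passes to Pilar's issue by representation.
Yago is the sole taker at this level and receives the full 1/4.

Beatriz 1/12; Catalina 1/8; Diego 1/36; Ines 1/36; Joaquin 1/36; Lucia 1/16; Octavio 1/12; Soledad 1/4; Valentina 1/16; Yago 1/4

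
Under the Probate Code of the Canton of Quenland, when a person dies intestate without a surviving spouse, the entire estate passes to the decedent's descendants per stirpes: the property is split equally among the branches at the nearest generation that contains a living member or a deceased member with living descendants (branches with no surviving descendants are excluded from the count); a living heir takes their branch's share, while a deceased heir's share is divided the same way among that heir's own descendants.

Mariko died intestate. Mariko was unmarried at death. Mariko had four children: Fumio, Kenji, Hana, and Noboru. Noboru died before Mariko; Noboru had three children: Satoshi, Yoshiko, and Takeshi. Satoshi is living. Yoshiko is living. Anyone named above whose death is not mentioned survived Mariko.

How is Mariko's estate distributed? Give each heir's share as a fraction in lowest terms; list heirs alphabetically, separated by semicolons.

Fumio 1/4; Hana 1/4; Kenji 1/4; Satoshi 1/12; Takeshi 1/12; Yoshiko 1/12

There is no surviving spouse, so the entire estate passes to Mariko's descendants per stirpes.
The estate is divided into 4 equal shares of 1/4 among Fumio, Kenji, Hana, Noboru.
Fumio is living and takes 1/4.
Kenji is living and takes 1/4.
Hana is living and takes 1/4.
Noboru predeceased; the 1/4 allotted to Noboru's branch passes to Noboru's issue by representation.
The 1/4 is divided into 3 equal shares of 1/12 among Satoshi, Yoshiko, Takeshi.
Satoshi is living and takes 1/12.
Yoshiko is living and takes 1/12.
Takeshi is living and takes 1/12.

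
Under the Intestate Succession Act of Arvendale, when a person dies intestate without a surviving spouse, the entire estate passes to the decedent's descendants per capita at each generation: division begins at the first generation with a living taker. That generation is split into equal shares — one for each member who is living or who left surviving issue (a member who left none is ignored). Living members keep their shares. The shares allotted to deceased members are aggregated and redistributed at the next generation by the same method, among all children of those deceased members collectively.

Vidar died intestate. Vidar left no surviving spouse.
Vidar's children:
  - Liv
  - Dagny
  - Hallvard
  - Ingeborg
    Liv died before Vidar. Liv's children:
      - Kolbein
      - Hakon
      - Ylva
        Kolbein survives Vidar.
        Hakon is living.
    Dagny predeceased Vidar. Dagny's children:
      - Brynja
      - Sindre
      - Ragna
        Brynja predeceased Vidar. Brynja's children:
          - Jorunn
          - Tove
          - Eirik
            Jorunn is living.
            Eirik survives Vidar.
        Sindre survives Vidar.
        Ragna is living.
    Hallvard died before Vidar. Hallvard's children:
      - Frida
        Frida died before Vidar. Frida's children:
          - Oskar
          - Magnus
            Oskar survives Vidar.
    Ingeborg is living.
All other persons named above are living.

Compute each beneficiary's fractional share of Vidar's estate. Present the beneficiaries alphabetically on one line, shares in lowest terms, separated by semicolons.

There is no surviving spouse, so the entire estate passes to Vidar's descendants per capita at each generation.
At generation 1 (Liv, Dagny, Hallvard, Ingeborg) there are 4 shares of (1)/4 = 1/4 each.
Living: Ingeborg — each takes 1/4.
Deceased: Liv, Dagny, and Hallvard. Their combined 3/4 is pooled and carried to generation 2.
At generation 2 (Kolbein, Hakon, Ylva, Brynja, Sindre, Ragna, Frida) there are 7 shares of (3/4)/7 = 3/28 each.
Living: Kolbein, Hakon, Ylva, Sindre, and Ragna — each takes 3/28.
Deceased: Brynja and Frida. Their combined 3/14 is pooled and carried to generation 3.
At generation 3 (Jorunn, Tove, Eirik, Oskar, Magnus) there are 5 shares of (3/14)/5 = 3/70 each.
Living: Jorunn, Tove, Eirik, Oskar, and Magnus — each takes 3/70.

Eirik 3/70; Hakon 3/28; Ingeborg 1/4; Jorunn 3/70; Kolbein 3/28; Magnus 3/70; Oskar 3/70; Ragna 3/28; Sindre 3/28; Tove 3/70; Ylva 3/28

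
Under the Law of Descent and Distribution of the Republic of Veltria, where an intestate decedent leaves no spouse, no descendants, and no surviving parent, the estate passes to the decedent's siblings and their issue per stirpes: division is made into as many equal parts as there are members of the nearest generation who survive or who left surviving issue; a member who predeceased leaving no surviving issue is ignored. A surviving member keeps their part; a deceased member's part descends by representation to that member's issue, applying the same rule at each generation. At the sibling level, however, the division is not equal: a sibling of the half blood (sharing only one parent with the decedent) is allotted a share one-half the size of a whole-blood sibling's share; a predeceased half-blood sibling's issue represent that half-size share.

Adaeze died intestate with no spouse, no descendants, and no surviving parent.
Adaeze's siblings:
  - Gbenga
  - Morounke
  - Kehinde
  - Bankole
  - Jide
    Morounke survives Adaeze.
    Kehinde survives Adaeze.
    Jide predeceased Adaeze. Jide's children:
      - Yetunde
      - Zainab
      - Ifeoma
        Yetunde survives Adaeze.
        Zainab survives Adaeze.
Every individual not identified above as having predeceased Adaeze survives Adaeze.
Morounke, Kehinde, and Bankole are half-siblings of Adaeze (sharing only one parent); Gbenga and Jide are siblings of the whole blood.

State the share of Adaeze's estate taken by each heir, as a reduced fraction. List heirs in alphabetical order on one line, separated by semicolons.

No spouse, descendants, or parent survives, so the estate passes to Adaeze's siblings per stirpes.
Half-blood siblings count for one-half the weight of whole-blood siblings at the initial division.
Dividing 1 in proportion to weights (total weight 7/2): Gbenga (weight 1) → 2/7; Morounke (weight 1/2) → 1/7; Kehinde (weight 1/2) → 1/7; Bankole (weight 1/2) → 1/7; Jide (weight 1) → 2/7.
Gbenga is living and takes 2/7.
Morounke is living and takes 1/7.
Kehinde is living and takes 1/7.
Bankole is living and takes 1/7.
Jide predeceased; the 2/7 allotted to Jide's branch passes to Jide's issue by representation.
The 2/7 is divided into 3 equal shares of 2/21 among Yetunde, Zainab, Ifeoma.
Yetunde is living and takes 2/21.
Zainab is living and takes 2/21.
Ifeoma is living and takes 2/21.

Bankole 1/7; Gbenga 2/7; Ifeoma 2/21; Kehinde 1/7; Morounke 1/7; Yetunde 2/21; Zainab 2/21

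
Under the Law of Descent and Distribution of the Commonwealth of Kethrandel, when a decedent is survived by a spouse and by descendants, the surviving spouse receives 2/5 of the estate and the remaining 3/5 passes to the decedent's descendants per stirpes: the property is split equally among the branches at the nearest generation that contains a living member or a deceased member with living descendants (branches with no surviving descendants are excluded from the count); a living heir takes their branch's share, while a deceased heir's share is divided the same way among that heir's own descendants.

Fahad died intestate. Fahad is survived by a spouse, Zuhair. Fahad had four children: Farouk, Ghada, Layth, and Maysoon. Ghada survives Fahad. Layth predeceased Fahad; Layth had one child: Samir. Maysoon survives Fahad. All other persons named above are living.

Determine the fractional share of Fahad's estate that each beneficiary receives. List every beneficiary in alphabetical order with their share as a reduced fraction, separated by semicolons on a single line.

Zuhair, as surviving spouse, takes 2/5.
The remaining 3/5 passes to Fahad's descendants per stirpes.
The 3/5 is divided into 4 equal shares of 3/20 among Farouk, Ghada, Layth, Maysoon.
Farouk is living and takes 3/20.
Ghada is living and takes 3/20.
Layth predeceased; the 3/20 allotted to Layth's branch passes to Layth's issue by representation.
Samir is the sole taker at this level and receives the full 3/20.
Maysoon is living and takes 3/20.

Farouk 3/20; Ghada 3/20; Maysoon 3/20; Samir 3/20; Zuhair 2/5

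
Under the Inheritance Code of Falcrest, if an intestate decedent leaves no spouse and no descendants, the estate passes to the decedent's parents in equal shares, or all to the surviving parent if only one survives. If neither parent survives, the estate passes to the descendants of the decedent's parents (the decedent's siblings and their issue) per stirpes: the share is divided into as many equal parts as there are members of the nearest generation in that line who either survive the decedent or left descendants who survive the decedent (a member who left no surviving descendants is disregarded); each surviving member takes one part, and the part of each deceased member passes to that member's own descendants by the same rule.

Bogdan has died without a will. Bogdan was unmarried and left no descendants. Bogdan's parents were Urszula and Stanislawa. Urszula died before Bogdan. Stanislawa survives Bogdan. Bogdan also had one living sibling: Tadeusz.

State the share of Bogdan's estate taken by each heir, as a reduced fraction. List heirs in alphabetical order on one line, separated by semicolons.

Stanislawa 1

Only one parent, Stanislawa, survives, so Stanislawa takes the entire estate. The siblings take nothing because a surviving parent has priority.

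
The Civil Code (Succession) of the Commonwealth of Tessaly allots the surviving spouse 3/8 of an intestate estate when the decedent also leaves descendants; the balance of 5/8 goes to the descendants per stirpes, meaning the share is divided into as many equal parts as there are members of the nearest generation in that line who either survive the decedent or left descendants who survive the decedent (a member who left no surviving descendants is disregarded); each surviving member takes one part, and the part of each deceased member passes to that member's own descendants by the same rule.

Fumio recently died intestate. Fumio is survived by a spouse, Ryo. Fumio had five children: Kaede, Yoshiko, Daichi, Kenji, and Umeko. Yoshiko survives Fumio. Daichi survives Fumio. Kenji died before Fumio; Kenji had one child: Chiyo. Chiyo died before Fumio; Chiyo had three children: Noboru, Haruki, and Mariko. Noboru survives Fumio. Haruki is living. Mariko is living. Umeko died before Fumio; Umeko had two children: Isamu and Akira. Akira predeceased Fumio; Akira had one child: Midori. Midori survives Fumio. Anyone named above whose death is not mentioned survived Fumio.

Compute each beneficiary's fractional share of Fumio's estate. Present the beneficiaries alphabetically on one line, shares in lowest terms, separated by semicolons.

Ryo, as surviving spouse, takes 3/8.
The remaining 5/8 passes to Fumio's descendants per stirpes.
The 5/8 is divided into 5 equal shares of 1/8 among Kaede, Yoshiko, Daichi, Kenji, Umeko.
Kaede is living and takes 1/8.
Yoshiko is living and takes 1/8.
Daichi is living and takes 1/8.
Kenji predeceased; the 1/8 allotted to Kenji's branch passes to Kenji's issue by representation.
Chiyo's line is the sole branch at this level, so the full 1/8 passes to Chiyo's issue by representation.
The 1/8 is divided into 3 equal shares of 1/24 among Noboru, Haruki, Mariko.
Noboru is living and takes 1/24.
Haruki is living and takes 1/24.
Mariko is living and takes 1/24.
Umeko predeceased; the 1/8 allotted to Umeko's branch passes to Umeko's issue by representation.
The 1/8 is divided into 2 equal shares of 1/16 among Isamu, Akira.
Isamu is living and takes 1/16.
Akira predeceased; the 1/16 allotted to Akira's branch passes to Akira's issue by representation.
Midori is the sole taker at this level and receives the full 1/16.

Daichi 1/8; Haruki 1/24; Isamu 1/16; Kaede 1/8; Mariko 1/24; Midori 1/16; Noboru 1/24; Ryo 3/8; Yoshiko 1/8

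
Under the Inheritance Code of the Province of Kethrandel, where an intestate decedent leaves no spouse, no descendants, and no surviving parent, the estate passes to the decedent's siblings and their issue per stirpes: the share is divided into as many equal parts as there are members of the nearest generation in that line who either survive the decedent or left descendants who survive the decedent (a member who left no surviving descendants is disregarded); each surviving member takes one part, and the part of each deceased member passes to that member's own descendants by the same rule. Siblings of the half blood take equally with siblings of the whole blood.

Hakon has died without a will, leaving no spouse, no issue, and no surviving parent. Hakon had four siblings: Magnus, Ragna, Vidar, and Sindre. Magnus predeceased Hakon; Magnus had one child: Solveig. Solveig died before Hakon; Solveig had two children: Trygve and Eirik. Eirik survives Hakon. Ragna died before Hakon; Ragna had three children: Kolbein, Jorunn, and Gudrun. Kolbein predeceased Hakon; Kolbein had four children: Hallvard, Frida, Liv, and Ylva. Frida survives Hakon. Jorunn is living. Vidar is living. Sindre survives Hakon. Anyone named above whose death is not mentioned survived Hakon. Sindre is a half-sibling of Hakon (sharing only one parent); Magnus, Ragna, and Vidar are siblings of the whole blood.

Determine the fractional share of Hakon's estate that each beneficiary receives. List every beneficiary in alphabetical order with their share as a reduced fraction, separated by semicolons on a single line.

Eirik 1/8; Frida 1/48; Gudrun 1/12; Hallvard 1/48; Jorunn 1/12; Liv 1/48; Sindre 1/4; Trygve 1/8; Vidar 1/4; Ylva 1/48

No spouse, descendants, or parent survives, so the estate passes to Hakon's siblings per stirpes.
Half-blood and whole-blood siblings take equally under the stated rule.
The estate is divided into 4 equal shares of 1/4 among Magnus, Ragna, Vidar, Sindre.
Magnus predeceased; the 1/4 allotted to Magnus's branch passes to Magnus's issue by representation.
Solveig's line is the sole branch at this level, so the full 1/4 passes to Solveig's issue by representation.
The 1/4 is divided into 2 equal shares of 1/8 among Trygve, Eirik.
Trygve is living and takes 1/8.
Eirik is living and takes 1/8.
Ragna predeceased; the 1/4 allotted to Ragna's branch passes to Ragna's issue by representation.
The 1/4 is divided into 3 equal shares of 1/12 among Kolbein, Jorunn, Gudrun.
Kolbein predeceased; the 1/12 allotted to Kolbein's branch passes to Kolbein's issue by representation.
The 1/12 is divided into 4 equal shares of 1/48 among Hallvard, Frida, Liv, Ylva.
Hallvard is living and takes 1/48.
Frida is living and takes 1/48.
Liv is living and takes 1/48.
Ylva is living and takes 1/48.
Jorunn is living and takes 1/12.
Gudrun is living and takes 1/12.
Vidar is living and takes 1/4.
Sindre is living and takes 1/4.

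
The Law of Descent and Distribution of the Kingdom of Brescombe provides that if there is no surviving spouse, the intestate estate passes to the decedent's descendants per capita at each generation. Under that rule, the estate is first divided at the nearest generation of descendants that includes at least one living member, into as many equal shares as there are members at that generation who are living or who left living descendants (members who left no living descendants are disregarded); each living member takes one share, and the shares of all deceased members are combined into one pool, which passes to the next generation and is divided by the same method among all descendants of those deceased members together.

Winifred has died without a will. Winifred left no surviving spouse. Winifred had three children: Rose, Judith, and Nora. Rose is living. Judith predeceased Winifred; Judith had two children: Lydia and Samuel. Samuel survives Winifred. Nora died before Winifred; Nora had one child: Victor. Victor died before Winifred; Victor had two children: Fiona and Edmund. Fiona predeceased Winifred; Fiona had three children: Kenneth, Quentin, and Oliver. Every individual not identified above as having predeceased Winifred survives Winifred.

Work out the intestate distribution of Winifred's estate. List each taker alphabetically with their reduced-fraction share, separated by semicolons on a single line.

Edmund 1/9; Kenneth 1/27; Lydia 2/9; Oliver 1/27; Quentin 1/27; Rose 1/3; Samuel 2/9

There is no surviving spouse, so the entire estate passes to Winifred's descendants per capita at each generation.
At generation 1 (Rose, Judith, Nora) there are 3 shares of (1)/3 = 1/3 each.
Living: Rose — each takes 1/3.
Deceased: Judith and Nora. Their combined 2/3 is pooled and carried to generation 2.
At generation 2 (Lydia, Samuel, Victor) there are 3 shares of (2/3)/3 = 2/9 each.
Living: Lydia and Samuel — each takes 2/9.
Deceased: Victor. That 2/9 share is carried to generation 3.
At generation 3 (Fiona, Edmund) there are 2 shares of (2/9)/2 = 1/9 each.
Living: Edmund — each takes 1/9.
Deceased: Fiona. That 1/9 share is carried to generation 4.
At generation 4 (Kenneth, Quentin, Oliver) there are 3 shares of (1/9)/3 = 1/27 each.
Living: Kenneth, Quentin, and Oliver — each takes 1/27.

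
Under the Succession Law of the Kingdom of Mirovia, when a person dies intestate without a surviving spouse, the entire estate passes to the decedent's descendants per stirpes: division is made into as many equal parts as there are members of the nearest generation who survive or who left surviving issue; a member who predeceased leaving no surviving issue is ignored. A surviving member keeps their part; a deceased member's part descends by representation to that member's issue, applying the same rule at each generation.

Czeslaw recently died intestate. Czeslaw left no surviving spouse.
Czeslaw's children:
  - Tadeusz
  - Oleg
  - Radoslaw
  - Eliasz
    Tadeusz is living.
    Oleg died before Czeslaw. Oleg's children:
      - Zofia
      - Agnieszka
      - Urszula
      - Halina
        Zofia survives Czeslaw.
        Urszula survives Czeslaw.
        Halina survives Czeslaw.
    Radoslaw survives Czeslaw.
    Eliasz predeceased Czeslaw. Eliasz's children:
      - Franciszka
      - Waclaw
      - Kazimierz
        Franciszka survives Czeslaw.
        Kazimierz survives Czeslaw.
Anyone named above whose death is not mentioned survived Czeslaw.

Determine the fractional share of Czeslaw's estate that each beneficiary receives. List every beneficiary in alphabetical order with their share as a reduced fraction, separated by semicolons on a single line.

There is no surviving spouse, so the entire estate passes to Czeslaw's descendants per stirpes.
The estate is divided into 4 equal shares of 1/4 among Tadeusz, Oleg, Radoslaw, Eliasz.
Tadeusz is living and takes 1/4.
Oleg predeceased; the 1/4 allotted to Oleg's branch passes to Oleg's issue by representation.
The 1/4 is divided into 4 equal shares of 1/16 among Zofia, Agnieszka, Urszula, Halina.
Zofia is living and takes 1/16.
Agnieszka is living and takes 1/16.
Urszula is living and takes 1/16.
Halina is living and takes 1/16.
Radoslaw is living and takes 1/4.
Eliasz predeceased; the 1/4 allotted to Eliasz's branch passes to Eliasz's issue by representation.
The 1/4 is divided into 3 equal shares of 1/12 among Franciszka, Waclaw, Kazimierz.
Franciszka is living and takes 1/12.
Waclaw is living and takes 1/12.
Kazimierz is living and takes 1/12.

Agnieszka 1/16; Franciszka 1/12; Halina 1/16; Kazimierz 1/12; Radoslaw 1/4; Tadeusz 1/4; Urszula 1/16; Waclaw 1/12; Zofia 1/16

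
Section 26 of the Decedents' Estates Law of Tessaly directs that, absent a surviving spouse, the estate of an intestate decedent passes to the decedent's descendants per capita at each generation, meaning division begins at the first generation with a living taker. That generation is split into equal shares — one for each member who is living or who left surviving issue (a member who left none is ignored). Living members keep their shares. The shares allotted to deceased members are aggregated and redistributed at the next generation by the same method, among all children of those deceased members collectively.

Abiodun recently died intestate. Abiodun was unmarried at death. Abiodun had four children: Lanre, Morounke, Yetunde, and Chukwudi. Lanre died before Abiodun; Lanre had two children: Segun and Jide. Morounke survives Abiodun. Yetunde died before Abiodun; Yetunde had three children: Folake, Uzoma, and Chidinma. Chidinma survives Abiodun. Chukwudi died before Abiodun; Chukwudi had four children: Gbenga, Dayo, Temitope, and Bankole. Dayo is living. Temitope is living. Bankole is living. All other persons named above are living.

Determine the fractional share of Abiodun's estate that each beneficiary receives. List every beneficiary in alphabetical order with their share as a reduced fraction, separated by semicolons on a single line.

Bankole 1/12; Chidinma 1/12; Dayo 1/12; Folake 1/12; Gbenga 1/12; Jide 1/12; Morounke 1/4; Segun 1/12; Temitope 1/12; Uzoma 1/12

There is no surviving spouse, so the entire estate passes to Abiodun's descendants per capita at each generation.
At generation 1 (Lanre, Morounke, Yetunde, Chukwudi) there are 4 shares of (1)/4 = 1/4 each.
Living: Morounke — each takes 1/4.
Deceased: Lanre, Yetunde, and Chukwudi. Their combined 3/4 is pooled and carried to generation 2.
At generation 2 (Segun, Jide, Folake, Uzoma, Chidinma, Gbenga, Dayo, Temitope, Bankole) there are 9 shares of (3/4)/9 = 1/12 each.
Living: Segun, Jide, Folake, Uzoma, Chidinma, Gbenga, Dayo, Temitope, and Bankole — each takes 1/12.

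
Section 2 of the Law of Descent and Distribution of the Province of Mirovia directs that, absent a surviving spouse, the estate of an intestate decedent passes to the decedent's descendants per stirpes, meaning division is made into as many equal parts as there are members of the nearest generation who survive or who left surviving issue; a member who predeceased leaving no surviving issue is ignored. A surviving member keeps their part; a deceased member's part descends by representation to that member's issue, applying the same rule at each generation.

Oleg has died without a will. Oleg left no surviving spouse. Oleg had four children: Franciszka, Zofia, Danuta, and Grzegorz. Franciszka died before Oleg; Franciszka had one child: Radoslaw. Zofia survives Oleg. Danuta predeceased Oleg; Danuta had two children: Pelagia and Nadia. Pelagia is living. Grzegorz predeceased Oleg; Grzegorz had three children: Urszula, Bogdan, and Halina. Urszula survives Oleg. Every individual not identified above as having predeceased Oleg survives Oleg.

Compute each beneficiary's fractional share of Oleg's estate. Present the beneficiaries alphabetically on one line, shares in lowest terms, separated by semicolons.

There is no surviving spouse, so the entire estate passes to Oleg's descendants per stirpes.
The estate is divided into 4 equal shares of 1/4 among Franciszka, Zofia, Danuta, Grzegorz.
Franciszka predeceased; the 1/4 allotted to Franciszka's branch passes to Franciszka's issue by representation.
Radoslaw is the sole taker at this level and receives the full 1/4.
Zofia is living and takes 1/4.
Danuta predeceased; the 1/4 allotted to Danuta's branch passes to Danuta's issue by representation.
The 1/4 is divided into 2 equal shares of 1/8 among Pelagia, Nadia.
Pelagia is living and takes 1/8.
Nadia is living and takes 1/8.
Grzegorz predeceased; the 1/4 allotted to Grzegorz's branch passes to Grzegorz's issue by representation.
The 1/4 is divided into 3 equal shares of 1/12 among Urszula, Bogdan, Halina.
Urszula is living and takes 1/12.
Bogdan is living and takes 1/12.
Halina is living and takes 1/12.

Bogdan 1/12; Halina 1/12; Nadia 1/8; Pelagia 1/8; Radoslaw 1/4; Urszula 1/12; Zofia 1/4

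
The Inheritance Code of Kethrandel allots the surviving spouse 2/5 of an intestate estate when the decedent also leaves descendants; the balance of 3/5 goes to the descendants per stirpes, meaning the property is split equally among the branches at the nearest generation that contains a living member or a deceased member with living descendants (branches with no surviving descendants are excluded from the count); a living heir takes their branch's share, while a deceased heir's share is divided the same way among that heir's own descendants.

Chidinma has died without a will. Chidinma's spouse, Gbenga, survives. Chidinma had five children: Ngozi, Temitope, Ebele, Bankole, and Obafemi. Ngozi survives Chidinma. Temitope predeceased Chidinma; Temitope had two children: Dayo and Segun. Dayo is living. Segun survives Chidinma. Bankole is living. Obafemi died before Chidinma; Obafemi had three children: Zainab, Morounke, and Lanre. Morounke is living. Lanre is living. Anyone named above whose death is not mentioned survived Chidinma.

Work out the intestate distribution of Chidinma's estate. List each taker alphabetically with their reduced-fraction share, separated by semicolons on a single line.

Bankole 3/25; Dayo 3/50; Ebele 3/25; Gbenga 2/5; Lanre 1/25; Morounke 1/25; Ngozi 3/25; Segun 3/50; Zainab 1/25

Gbenga, as surviving spouse, takes 2/5.
The remaining 3/5 passes to Chidinma's descendants per stirpes.
The 3/5 is divided into 5 equal shares of 3/25 among Ngozi, Temitope, Ebele, Bankole, Obafemi.
Ngozi is living and takes 3/25.
Temitope predeceased; the 3/25 allotted to Temitope's branch passes to Temitope's issue by representation.
The 3/25 is divided into 2 equal shares of 3/50 among Dayo, Segun.
Dayo is living and takes 3/50.
Segun is living and takes 3/50.
Ebele is living and takes 3/25.
Bankole is living and takes 3/25.
Obafemi predeceased; the 3/25 allotted to Obafemi's branch passes to Obafemi's issue by representation.
The 3/25 is divided into 3 equal shares of 1/25 among Zainab, Morounke, Lanre.
Zainab is living and takes 1/25.
Morounke is living and takes 1/25.
Lanre is living and takes 1/25.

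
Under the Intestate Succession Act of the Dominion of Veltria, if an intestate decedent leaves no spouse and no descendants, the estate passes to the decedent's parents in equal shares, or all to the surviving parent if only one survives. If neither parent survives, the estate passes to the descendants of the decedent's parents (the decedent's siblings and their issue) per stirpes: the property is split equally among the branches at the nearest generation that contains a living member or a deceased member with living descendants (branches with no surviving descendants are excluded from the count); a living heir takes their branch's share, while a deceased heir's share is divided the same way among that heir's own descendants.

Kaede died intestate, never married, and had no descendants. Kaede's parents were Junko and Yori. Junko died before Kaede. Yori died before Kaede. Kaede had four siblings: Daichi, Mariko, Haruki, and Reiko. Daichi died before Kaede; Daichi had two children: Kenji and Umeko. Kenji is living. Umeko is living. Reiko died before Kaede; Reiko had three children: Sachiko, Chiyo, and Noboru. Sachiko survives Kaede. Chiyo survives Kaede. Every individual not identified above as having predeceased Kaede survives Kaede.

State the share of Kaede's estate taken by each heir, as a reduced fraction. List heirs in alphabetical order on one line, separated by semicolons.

Neither parent survives and there are no descendants, so the estate passes to Kaede's siblings and their issue per stirpes.
The estate is divided into 4 equal shares of 1/4 among Daichi, Mariko, Haruki, Reiko.
Daichi predeceased; the 1/4 allotted to Daichi's branch passes to Daichi's issue by representation.
The 1/4 is divided into 2 equal shares of 1/8 among Kenji, Umeko.
Kenji is living and takes 1/8.
Umeko is living and takes 1/8.
Mariko is living and takes 1/4.
Haruki is living and takes 1/4.
Reiko predeceased; the 1/4 allotted to Reiko's branch passes to Reiko's issue by representation.
The 1/4 is divided into 3 equal shares of 1/12 among Sachiko, Chiyo, Noboru.
Sachiko is living and takes 1/12.
Chiyo is living and takes 1/12.
Noboru is living and takes 1/12.

Chiyo 1/12; Haruki 1/4; Kenji 1/8; Mariko 1/4; Noboru 1/12; Sachiko 1/12; Umeko 1/8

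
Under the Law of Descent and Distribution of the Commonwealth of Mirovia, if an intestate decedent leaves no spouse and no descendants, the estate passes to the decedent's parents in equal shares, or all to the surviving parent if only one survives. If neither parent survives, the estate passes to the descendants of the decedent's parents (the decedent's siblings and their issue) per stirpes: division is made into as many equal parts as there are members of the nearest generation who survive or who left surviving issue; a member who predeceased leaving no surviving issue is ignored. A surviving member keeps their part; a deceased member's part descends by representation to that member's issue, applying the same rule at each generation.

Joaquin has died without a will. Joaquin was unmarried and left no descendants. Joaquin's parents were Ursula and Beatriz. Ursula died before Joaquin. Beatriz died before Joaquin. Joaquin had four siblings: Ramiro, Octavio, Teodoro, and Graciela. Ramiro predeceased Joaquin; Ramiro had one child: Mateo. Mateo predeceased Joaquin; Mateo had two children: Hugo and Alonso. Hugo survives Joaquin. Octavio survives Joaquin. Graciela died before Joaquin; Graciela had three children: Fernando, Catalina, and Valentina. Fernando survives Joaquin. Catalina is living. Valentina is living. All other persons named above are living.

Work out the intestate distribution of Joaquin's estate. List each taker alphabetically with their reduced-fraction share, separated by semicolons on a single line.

Alonso 1/8; Catalina 1/12; Fernando 1/12; Hugo 1/8; Octavio 1/4; Teodoro 1/4; Valentina 1/12

Neither parent survives and there are no descendants, so the estate passes to Joaquin's siblings and their issue per stirpes.
The estate is divided into 4 equal shares of 1/4 among Ramiro, Octavio, Teodoro, Graciela.
Ramiro predeceased; the 1/4 allotted to Ramiro's branch passes to Ramiro's issue by representation.
Mateo's line is the sole branch at this level, so the full 1/4 passes to Mateo's issue by representation.
The 1/4 is divided into 2 equal shares of 1/8 among Hugo, Alonso.
Hugo is living and takes 1/8.
Alonso is living and takes 1/8.
Octavio is living and takes 1/4.
Teodoro is living and takes 1/4.
Graciela predeceased; the 1/4 allotted to Graciela's branch passes to Graciela's issue by representation.
The 1/4 is divided into 3 equal shares of 1/12 among Fernando, Catalina, Valentina.
Fernando is living and takes 1/12.
Catalina is living and takes 1/12.
Valentina is living and takes 1/12.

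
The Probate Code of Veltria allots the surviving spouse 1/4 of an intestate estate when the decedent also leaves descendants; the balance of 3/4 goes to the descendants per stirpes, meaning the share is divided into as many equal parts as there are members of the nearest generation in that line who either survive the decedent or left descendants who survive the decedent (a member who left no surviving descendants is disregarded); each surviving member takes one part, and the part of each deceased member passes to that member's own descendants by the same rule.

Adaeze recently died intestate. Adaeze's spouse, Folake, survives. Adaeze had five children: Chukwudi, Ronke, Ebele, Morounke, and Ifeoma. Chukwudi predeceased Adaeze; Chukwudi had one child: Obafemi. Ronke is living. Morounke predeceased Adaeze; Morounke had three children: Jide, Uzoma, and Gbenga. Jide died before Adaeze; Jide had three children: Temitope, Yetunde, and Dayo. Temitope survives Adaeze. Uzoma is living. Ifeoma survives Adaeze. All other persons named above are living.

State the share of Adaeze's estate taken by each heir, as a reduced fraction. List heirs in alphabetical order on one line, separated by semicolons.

Folake, as surviving spouse, takes 1/4.
The remaining 3/4 passes to Adaeze's descendants per stirpes.
The 3/4 is divided into 5 equal shares of 3/20 among Chukwudi, Ronke, Ebele, Morounke, Ifeoma.
Chukwudi predeceased; the 3/20 allotted to Chukwudi's branch passes to Chukwudi's issue by representation.
Obafemi is the sole taker at this level and receives the full 3/20.
Ronke is living and takes 3/20.
Ebele is living and takes 3/20.
Morounke predeceased; the 3/20 allotted to Morounke's branch passes to Morounke's issue by representation.
The 3/20 is divided into 3 equal shares of 1/20 among Jide, Uzoma, Gbenga.
Jide predeceased; the 1/20 allotted to Jide's branch passes to Jide's issue by representation.
The 1/20 is divided into 3 equal shares of 1/60 among Temitope, Yetunde, Dayo.
Temitope is living and takes 1/60.
Yetunde is living and takes 1/60.
Dayo is living and takes 1/60.
Uzoma is living and takes 1/20.
Gbenga is living and takes 1/20.
Ifeoma is living and takes 3/20.

Dayo 1/60; Ebele 3/20; Folake 1/4; Gbenga 1/20; Ifeoma 3/20; Obafemi 3/20; Ronke 3/20; Temitope 1/60; Uzoma 1/20; Yetunde 1/60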